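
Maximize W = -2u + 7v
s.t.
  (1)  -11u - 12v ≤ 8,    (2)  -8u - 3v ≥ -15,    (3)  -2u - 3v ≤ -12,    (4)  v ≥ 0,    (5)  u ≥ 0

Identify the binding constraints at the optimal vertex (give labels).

(2) and (5)

Extreme points and W = -2u + 7v:
  (1/2, 11/3) → W = 74/3
  (0, 5) → W = 35
  (0, 4) → W = 28

The maximum is at (0, 5). Substituting into each constraint, equality holds for (2) and (5); the remaining constraints have slack.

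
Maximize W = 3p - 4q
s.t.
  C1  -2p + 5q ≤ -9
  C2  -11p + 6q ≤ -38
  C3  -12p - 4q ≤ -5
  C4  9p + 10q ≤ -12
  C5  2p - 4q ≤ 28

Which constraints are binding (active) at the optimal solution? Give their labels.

Feasible corners and W = 3p - 4q:
  (91/58, -401/116) → W = 1075/58
  (77/41, -237/82) → W = 705/41
  (33/14, -163/28) → W = 425/14
  (29/7, -69/14) → W = 225/7

The maximum is at (29/7, -69/14). Substituting into each constraint, equality holds for C4 and C5; the remaining constraints have slack.

C4 and C5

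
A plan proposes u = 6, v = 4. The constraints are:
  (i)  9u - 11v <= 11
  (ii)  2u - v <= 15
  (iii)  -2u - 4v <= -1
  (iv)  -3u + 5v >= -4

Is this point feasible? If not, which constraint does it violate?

(i): 10 ≤ 11 ✓
(ii): 8 ≤ 15 ✓
(iii): -28 ≤ -1 ✓
(iv): 2 ≥ -4 ✓

feasible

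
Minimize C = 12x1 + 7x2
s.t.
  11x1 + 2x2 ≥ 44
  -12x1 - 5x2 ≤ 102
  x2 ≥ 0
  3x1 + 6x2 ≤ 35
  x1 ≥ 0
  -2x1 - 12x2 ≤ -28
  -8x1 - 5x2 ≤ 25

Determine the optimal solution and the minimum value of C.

x1 = 59/16, x2 = 55/32, minimum C = 1801/32

Feasible corners and C = 12x1 + 7x2:
  (97/30, 253/60) → C = 4099/60
  (59/16, 55/32) → C = 1801/32
  (21/2, 7/12) → C = 1561/12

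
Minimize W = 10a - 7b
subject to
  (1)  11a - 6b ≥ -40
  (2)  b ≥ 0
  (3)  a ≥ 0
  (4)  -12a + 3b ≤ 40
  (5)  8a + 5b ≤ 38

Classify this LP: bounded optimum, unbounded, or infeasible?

bounded optimum

Corner points and W = 10a - 7b:
  (0, 20/3) → W = -140/3
  (28/103, 738/103) → W = -4886/103
  (0, 0) → W = 0
  (19/4, 0) → W = 95/2
The feasible region has finitely many vertices and no improving ray; the minimum is -4886/103 at (28/103, 738/103).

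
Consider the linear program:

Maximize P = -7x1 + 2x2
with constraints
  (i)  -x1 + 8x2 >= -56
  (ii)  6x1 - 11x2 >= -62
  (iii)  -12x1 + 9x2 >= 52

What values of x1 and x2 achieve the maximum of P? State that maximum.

x1 = -1112/37, x2 = -398/37, maximum P = 6988/37

Extreme points and P = -7x1 + 2x2:
  (-1112/37, -398/37) → P = 6988/37
  (-920/87, -724/87) → P = 1664/29
  (-7/39, 72/13) → P = 37/3

The binding constraints are -x1 + 8x2 = -56 and 6x1 - 11x2 = -62.
Solving simultaneously gives x1 = -1112/37, x2 = -398/37.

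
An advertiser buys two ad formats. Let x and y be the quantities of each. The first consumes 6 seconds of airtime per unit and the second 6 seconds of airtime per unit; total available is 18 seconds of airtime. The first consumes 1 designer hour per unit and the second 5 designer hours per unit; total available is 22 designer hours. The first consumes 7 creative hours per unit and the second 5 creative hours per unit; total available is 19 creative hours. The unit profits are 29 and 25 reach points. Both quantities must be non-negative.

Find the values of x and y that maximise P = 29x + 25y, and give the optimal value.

Feasible corners and P = 29x + 25y:
  (0, 0) → P = 0
  (0, 3) → P = 75
  (19/7, 0) → P = 551/7
  (2, 1) → P = 83

The binding constraints are 6x + 6y = 18 and 7x + 5y = 19.
Solving simultaneously gives x = 2, y = 1.

x = 2, y = 1, maximum P = 83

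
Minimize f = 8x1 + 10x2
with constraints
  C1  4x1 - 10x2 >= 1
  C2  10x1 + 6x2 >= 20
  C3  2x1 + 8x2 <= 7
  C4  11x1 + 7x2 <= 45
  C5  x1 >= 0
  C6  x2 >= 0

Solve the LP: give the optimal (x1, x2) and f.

x1 = 2, x2 = 0, minimum f = 16

Feasible corners and f = 8x1 + 10x2:
  (59/34, 15/34) → f = 311/17
  (2, 0) → f = 16
  (7/2, 0) → f = 28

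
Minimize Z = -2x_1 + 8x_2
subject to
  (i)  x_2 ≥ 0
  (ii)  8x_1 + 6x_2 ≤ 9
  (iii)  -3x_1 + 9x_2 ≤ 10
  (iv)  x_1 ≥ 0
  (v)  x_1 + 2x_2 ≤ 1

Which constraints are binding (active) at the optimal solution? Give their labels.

Corner points and Z = -2x_1 + 8x_2:
  (0, 0) → Z = 0
  (1, 0) → Z = -2
  (0, 1/2) → Z = 4

The minimum is at (1, 0). Substituting into each constraint, equality holds for (i) and (v); the remaining constraints have slack.

(i) and (v)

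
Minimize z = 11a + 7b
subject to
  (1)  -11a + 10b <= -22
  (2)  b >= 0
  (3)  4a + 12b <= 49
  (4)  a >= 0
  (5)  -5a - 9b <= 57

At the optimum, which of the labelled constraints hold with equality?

Vertices and z = 11a + 7b:
  (2, 0) → z = 22
  (377/86, 451/172) → z = 11451/172
  (49/4, 0) → z = 539/4

The minimum is at (2, 0). Substituting into each constraint, equality holds for (1) and (2); the remaining constraints have slack.

(1) and (2)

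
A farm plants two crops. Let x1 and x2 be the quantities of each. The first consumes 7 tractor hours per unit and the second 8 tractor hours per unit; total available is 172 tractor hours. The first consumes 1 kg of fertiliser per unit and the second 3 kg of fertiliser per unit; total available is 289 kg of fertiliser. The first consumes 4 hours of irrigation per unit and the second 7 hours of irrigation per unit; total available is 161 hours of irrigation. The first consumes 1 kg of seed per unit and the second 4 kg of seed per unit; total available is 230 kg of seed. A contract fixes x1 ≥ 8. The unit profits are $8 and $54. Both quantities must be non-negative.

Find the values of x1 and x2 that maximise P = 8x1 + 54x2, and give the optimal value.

x1 = 8, x2 = 29/2, maximum P = 847

Feasible corners and P = 8x1 + 54x2:
  (172/7, 0) → P = 1376/7
  (8, 0) → P = 64
  (8, 29/2) → P = 847

At the optimal vertex, 7x1 + 8x2 = 172 and x1 = 8.
Solving simultaneously gives x1 = 8, x2 = 29/2.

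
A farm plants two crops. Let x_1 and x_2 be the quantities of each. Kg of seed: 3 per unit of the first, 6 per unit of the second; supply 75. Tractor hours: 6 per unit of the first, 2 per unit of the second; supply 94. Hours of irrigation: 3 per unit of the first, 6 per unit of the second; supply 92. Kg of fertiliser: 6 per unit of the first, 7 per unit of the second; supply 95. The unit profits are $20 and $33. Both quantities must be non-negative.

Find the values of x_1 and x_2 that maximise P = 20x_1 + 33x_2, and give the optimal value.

Vertices and P = 20x_1 + 33x_2:
  (0, 0) → P = 0
  (0, 25/2) → P = 825/2
  (47/3, 0) → P = 940/3
  (3, 11) → P = 423
  (78/5, 1/5) → P = 1593/5

The binding constraints are 3x_1 + 6x_2 = 75 and 6x_1 + 7x_2 = 95.
Solving simultaneously gives x_1 = 3, x_2 = 11.

x_1 = 3, x_2 = 11, maximum P = 423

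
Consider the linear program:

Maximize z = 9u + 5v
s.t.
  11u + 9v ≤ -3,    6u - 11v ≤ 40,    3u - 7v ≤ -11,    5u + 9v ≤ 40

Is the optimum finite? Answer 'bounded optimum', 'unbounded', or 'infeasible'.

bounded optimum

Corner points and z = 9u + 5v:
  (-15/13, 14/13) → z = -5
  (-43/6, 455/54) → z = -604/27
The feasible region has finitely many vertices and no improving ray; the maximum is -5 at (-15/13, 14/13).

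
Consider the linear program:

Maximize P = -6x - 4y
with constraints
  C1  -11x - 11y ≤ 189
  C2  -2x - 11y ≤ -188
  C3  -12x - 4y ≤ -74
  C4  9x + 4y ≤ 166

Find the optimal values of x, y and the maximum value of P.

x = 1/2, y = 17, maximum P = -71

Vertices and P = -6x - 4y:
  (1/2, 17) → P = -71
  (1074/91, 1360/91) → P = -11884/91
  (-92/3, 221/2) → P = -258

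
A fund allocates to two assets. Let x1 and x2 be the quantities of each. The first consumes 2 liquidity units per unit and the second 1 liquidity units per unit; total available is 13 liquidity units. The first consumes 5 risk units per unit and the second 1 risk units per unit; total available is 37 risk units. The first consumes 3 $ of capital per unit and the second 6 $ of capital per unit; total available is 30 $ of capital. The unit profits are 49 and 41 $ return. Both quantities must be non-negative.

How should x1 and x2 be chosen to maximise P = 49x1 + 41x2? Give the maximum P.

x1 = 16/3, x2 = 7/3, maximum P = 357

Feasible corners and P = 49x1 + 41x2:
  (0, 0) → P = 0
  (0, 5) → P = 205
  (13/2, 0) → P = 637/2
  (16/3, 7/3) → P = 357

At the optimal vertex, 2x1 + x2 = 13 and 3x1 + 6x2 = 30.
Solving simultaneously gives x1 = 16/3, x2 = 7/3.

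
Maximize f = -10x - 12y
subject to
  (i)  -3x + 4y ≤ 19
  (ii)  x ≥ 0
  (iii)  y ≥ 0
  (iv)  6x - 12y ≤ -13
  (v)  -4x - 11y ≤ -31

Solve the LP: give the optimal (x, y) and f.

Corner points and f = -10x - 12y:
  (0, 19/4) → f = -57
  (0, 31/11) → f = -372/11
  (229/114, 119/57) → f = -2573/57
The feasible region is unbounded (it extends along (4, 3), (2, 1)), but f strictly decreases along every unbounded feasible direction, so there is no improving ray and the maximum is attained at a vertex.

x = 0, y = 31/11, maximum f = -372/11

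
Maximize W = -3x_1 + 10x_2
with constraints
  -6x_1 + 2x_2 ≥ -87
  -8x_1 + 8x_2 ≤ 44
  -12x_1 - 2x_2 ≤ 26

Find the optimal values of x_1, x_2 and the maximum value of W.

x_1 = 49/2, x_2 = 30, maximum W = 453/2

Corner points and W = -3x_1 + 10x_2:
  (49/2, 30) → W = 453/2
  (61/18, -100/3) → W = -687/2
  (-37/14, 20/7) → W = 73/2

At the optimal vertex, -6x_1 + 2x_2 = -87 and -8x_1 + 8x_2 = 44.
Solving simultaneously gives x_1 = 49/2, x_2 = 30.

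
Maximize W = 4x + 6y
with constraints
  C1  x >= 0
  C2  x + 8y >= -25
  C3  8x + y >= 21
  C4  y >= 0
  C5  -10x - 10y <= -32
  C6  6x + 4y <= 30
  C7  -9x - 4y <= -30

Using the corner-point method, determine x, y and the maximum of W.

Corner points and W = 4x + 6y:
  (27/13, 57/13) → W = 450/13
  (54/23, 51/23) → W = 522/23
  (5, 0) → W = 20
  (10/3, 0) → W = 40/3

The optimum lies where 8x + y = 21 and 6x + 4y = 30.
Solving simultaneously gives x = 27/13, y = 57/13.

x = 27/13, y = 57/13, maximum W = 450/13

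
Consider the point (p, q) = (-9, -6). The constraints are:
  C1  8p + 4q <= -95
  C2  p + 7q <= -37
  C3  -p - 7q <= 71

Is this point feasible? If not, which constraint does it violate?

C1: -96 ≤ -95 ✓
C2: -51 ≤ -37 ✓
C3: 51 ≤ 71 ✓

feasible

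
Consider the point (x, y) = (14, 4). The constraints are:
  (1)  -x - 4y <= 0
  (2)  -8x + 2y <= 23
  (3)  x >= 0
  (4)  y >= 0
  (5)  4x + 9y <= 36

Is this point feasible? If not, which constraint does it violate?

Constraint (5): 4x + 9y = 92, which is not ≤ 36. All other constraints are satisfied.

not feasible — violates (5)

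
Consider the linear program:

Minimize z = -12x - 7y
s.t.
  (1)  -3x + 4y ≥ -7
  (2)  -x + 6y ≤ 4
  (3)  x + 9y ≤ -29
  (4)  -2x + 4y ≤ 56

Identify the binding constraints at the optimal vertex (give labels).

Feasible corners and z = -12x - 7y:
  (-53/31, -94/31) → z = 1294/31
  (-14, -5/3) → z = 539/3
  (-40, -6) → z = 522
The feasible region is unbounded (it extends along (-2, -1), (-4, -3)), but z strictly increases along every unbounded feasible direction, so there is no improving ray and the minimum is attained at a vertex.

The minimum is at (-53/31, -94/31). Substituting into each constraint, equality holds for (1) and (3); the remaining constraints have slack.

(1) and (3)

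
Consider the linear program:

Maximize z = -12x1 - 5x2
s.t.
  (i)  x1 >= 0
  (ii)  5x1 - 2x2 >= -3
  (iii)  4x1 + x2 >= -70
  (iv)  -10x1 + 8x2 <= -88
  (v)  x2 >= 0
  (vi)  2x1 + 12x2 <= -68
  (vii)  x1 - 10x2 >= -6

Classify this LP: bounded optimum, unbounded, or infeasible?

The boundaries x1 = 0 and 4x1 + x2 = -70 meet at (0, -70), but that point violates x2 ≥ 0. Every candidate vertex is excluded by some other constraint, so the feasible region is empty.

infeasible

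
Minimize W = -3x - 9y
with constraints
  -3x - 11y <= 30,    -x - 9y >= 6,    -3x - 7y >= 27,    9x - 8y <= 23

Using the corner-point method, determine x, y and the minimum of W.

Feasible corners and W = -3x - 9y:
  (-51/4, 3/4) → W = 63/2
  (-29/4, -3/4) → W = 57/2
  (-201/20, 9/20) → W = 261/10

The binding constraints are -x - 9y = 6 and -3x - 7y = 27.
Solving simultaneously gives x = -201/20, y = 9/20.

x = -201/20, y = 9/20, minimum W = 261/10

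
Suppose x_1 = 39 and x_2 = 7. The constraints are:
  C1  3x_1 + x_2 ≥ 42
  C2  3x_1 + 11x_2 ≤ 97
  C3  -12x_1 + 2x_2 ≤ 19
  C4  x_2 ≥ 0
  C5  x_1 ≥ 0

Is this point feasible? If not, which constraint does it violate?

Constraint C2: 3x_1 + 11x_2 = 194, which is not ≤ 97. All other constraints are satisfied.

not feasible — violates C2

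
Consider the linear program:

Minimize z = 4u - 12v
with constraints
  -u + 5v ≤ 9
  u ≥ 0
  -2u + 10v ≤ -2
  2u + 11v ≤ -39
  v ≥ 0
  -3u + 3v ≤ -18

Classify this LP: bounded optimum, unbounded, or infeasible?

infeasible

The boundaries u = 0 and -3u + 3v = -18 meet at (0, -6), but that point violates v ≥ 0. Every candidate vertex is excluded by some other constraint, so the feasible region is empty.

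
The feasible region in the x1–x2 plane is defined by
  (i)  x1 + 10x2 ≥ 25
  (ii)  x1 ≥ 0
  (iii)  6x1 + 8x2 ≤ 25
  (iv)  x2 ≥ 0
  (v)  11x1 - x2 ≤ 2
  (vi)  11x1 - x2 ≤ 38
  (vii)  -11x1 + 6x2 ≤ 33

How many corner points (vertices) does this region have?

4

Intersecting each pair of boundary lines and keeping only the points that satisfy every inequality leaves:
  (0, 5/2)
  (15/37, 91/37)
  (0, 25/8)
  (41/94, 263/94)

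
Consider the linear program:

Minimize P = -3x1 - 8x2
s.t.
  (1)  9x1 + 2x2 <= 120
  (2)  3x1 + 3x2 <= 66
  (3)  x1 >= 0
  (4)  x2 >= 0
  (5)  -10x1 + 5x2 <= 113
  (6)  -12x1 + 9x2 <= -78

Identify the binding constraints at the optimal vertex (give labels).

Feasible corners and P = -3x1 - 8x2:
  (40/3, 0) → P = -40
  (412/35, 246/35) → P = -3204/35
  (13/2, 0) → P = -39/2

The minimum is at (412/35, 246/35). Substituting into each constraint, equality holds for (1) and (6); the remaining constraints have slack.

(1) and (6)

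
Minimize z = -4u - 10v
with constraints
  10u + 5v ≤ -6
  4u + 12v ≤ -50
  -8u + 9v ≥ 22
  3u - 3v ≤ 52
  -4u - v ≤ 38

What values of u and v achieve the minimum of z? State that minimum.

u = -119/22, v = -26/11, minimum z = 498/11

Feasible corners and z = -4u - 10v:
  (-119/22, -26/11) → z = 498/11
  (-203/22, -12/11) → z = 526/11
  (-91/11, -54/11) → z = 904/11

The binding constraints are 4u + 12v = -50 and -8u + 9v = 22.
Solving simultaneously gives u = -119/22, v = -26/11.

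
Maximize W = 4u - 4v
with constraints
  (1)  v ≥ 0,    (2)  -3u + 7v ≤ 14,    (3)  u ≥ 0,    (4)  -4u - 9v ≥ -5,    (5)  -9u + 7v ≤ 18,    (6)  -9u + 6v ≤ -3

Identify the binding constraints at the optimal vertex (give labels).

Extreme points and W = 4u - 4v:
  (5/4, 0) → W = 5
  (1/3, 0) → W = 4/3
  (19/35, 11/35) → W = 32/35

The maximum is at (5/4, 0). Substituting into each constraint, equality holds for (1) and (4); the remaining constraints have slack.

(1) and (4)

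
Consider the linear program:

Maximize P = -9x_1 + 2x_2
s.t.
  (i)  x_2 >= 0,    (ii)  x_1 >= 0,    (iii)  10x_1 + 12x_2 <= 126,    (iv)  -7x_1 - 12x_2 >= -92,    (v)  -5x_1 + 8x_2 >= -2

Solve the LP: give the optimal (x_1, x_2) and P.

x_1 = 0, x_2 = 23/3, maximum P = 46/3

Vertices and P = -9x_1 + 2x_2:
  (0, 0) → P = 0
  (2/5, 0) → P = -18/5
  (0, 23/3) → P = 46/3
  (190/29, 223/58) → P = -1487/29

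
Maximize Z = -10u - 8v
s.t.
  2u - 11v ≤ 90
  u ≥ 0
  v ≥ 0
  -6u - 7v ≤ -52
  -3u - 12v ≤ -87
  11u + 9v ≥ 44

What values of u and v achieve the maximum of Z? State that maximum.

u = 0, v = 52/7, maximum Z = -416/7

Extreme points and Z = -10u - 8v:
  (45, 0) → Z = -450
  (0, 52/7) → Z = -416/7
  (29, 0) → Z = -290
  (5/17, 122/17) → Z = -1026/17
The feasible region is unbounded (it extends along (0, 1), (11, 2)), but Z strictly decreases along every unbounded feasible direction, so there is no improving ray and the maximum is attained at a vertex.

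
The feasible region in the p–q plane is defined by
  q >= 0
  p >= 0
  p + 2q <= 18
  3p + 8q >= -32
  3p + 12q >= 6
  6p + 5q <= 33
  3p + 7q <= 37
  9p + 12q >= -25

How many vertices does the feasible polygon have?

5

The feasible vertices (each the meet of two boundaries and inside every other half-plane) are:
  (2, 0)
  (11/2, 0)
  (0, 1/2)
  (0, 37/7)
  (46/27, 41/9)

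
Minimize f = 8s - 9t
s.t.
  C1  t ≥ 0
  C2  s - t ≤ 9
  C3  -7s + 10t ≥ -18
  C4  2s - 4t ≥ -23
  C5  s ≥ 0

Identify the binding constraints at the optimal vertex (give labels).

Corner points and f = 8s - 9t:
  (18/7, 0) → f = 144/7
  (0, 0) → f = 0
  (24, 15) → f = 57
  (59/2, 41/2) → f = 103/2
  (0, 23/4) → f = -207/4

The minimum is at (0, 23/4). Substituting into each constraint, equality holds for C4 and C5; the remaining constraints have slack.

C4 and C5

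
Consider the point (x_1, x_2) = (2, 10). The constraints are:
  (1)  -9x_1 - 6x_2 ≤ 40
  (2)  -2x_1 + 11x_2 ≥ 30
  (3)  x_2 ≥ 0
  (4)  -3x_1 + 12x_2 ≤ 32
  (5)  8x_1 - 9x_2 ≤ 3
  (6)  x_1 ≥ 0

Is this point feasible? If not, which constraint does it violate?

not feasible — violates (4)

Constraint (4): -3x_1 + 12x_2 = 114, which is not ≤ 32. All other constraints are satisfied.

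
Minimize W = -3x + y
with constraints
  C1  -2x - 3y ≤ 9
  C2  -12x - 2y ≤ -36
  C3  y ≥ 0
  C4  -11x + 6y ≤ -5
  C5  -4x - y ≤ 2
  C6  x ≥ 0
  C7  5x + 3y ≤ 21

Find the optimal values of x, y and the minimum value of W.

Corner points and W = -3x + y:
  (3, 0) → W = -9
  (33/13, 36/13) → W = -63/13
  (21/5, 0) → W = -63/5

At the optimal vertex, y = 0 and 5x + 3y = 21.
Solving simultaneously gives x = 21/5, y = 0.

x = 21/5, y = 0, minimum W = -63/5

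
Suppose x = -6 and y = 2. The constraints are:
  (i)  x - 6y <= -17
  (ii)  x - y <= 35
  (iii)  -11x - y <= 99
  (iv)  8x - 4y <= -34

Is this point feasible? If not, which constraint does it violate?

(i): -18 ≤ -17 ✓
(ii): -8 ≤ 35 ✓
(iii): 64 ≤ 99 ✓
(iv): -56 ≤ -34 ✓

feasible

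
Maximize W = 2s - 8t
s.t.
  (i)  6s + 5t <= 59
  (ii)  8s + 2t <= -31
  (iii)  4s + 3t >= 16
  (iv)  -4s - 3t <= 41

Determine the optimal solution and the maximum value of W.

Corner points and W = 2s - 8t:
  (-39/4, 47/2) → W = -415/2
  (-97/2, 70) → W = -657
  (-125/16, 63/4) → W = -1133/8

At the optimal vertex, 8s + 2t = -31 and 4s + 3t = 16.
Solving simultaneously gives s = -125/16, t = 63/4.

s = -125/16, t = 63/4, maximum W = -1133/8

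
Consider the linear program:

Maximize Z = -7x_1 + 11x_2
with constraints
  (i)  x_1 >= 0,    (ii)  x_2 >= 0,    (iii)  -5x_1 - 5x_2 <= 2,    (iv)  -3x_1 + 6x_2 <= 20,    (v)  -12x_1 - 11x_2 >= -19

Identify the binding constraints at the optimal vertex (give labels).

(i) and (v)

Feasible corners and Z = -7x_1 + 11x_2:
  (0, 0) → Z = 0
  (0, 19/11) → Z = 19
  (19/12, 0) → Z = -133/12

The maximum is at (0, 19/11). Substituting into each constraint, equality holds for (i) and (v); the remaining constraints have slack.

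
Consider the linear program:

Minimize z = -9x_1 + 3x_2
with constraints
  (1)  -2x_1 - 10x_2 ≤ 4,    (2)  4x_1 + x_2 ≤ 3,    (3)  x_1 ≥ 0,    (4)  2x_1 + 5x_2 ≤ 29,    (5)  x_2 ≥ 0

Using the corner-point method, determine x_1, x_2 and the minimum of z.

x_1 = 3/4, x_2 = 0, minimum z = -27/4

Vertices and z = -9x_1 + 3x_2:
  (0, 3) → z = 9
  (3/4, 0) → z = -27/4
  (0, 0) → z = 0

The optimum lies where 4x_1 + x_2 = 3 and x_2 = 0.
Solving simultaneously gives x_1 = 3/4, x_2 = 0.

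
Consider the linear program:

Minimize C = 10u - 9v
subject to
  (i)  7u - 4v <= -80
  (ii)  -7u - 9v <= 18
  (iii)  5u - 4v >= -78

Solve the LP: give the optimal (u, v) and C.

u = -1, v = 73/4, minimum C = -697/4

At the optimal vertex, 7u - 4v = -80 and 5u - 4v = -78.
Solving simultaneously gives u = -1, v = 73/4.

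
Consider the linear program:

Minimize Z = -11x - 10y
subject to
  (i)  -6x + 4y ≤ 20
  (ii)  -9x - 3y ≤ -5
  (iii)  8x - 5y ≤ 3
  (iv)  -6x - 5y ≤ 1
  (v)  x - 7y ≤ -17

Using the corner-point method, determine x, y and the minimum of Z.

x = 56, y = 89, minimum Z = -1506

Corner points and Z = -11x - 10y:
  (-20/27, 35/9) → Z = -830/27
  (56, 89) → Z = -1506
  (-8/33, 79/33) → Z = -234/11
  (106/51, 139/51) → Z = -852/17

At the optimal vertex, -6x + 4y = 20 and 8x - 5y = 3.
Solving simultaneously gives x = 56, y = 89.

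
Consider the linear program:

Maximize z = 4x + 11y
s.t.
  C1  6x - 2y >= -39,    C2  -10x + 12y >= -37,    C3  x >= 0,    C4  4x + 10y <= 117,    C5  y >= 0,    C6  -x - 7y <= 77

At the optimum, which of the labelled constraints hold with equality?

Feasible corners and z = 4x + 11y:
  (887/74, 511/74) → z = 9169/74
  (37/10, 0) → z = 74/5
  (0, 117/10) → z = 1287/10
  (0, 0) → z = 0

The maximum is at (0, 117/10). Substituting into each constraint, equality holds for C3 and C4; the remaining constraints have slack.

C3 and C4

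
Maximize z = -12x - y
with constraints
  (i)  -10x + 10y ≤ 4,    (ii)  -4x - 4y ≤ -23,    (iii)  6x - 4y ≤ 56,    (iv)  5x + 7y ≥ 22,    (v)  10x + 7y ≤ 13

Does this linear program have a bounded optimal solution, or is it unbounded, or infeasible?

infeasible

The boundaries -10x + 10y = 4 and -4x - 4y = -23 meet at (107/40, 123/40), but that point violates 10x + 7y ≤ 13. Every candidate vertex is excluded by some other constraint, so the feasible region is empty.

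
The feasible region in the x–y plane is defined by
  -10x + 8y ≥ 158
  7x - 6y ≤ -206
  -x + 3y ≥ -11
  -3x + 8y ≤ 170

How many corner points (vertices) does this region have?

Of the 6 pairwise boundary intersections, those satisfying every inequality are:
  (-228/5, -283/15)
  (-314/19, 286/19)
  (-598, -203)

3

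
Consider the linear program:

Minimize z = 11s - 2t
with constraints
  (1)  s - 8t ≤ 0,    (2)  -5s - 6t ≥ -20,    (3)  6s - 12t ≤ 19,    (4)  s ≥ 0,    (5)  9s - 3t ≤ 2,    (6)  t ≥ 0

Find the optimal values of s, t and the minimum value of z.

Corner points and z = 11s - 2t:
  (0, 0) → z = 0
  (16/69, 2/69) → z = 172/69
  (0, 10/3) → z = -20/3
  (24/23, 170/69) → z = 452/69

s = 0, t = 10/3, minimum z = -20/3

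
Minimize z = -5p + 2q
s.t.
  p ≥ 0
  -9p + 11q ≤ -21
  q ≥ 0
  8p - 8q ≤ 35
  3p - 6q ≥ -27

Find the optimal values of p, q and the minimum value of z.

p = 217/16, q = 147/16, minimum z = -791/16

At the optimal vertex, -9p + 11q = -21 and 8p - 8q = 35.
Solving simultaneously gives p = 217/16, q = 147/16.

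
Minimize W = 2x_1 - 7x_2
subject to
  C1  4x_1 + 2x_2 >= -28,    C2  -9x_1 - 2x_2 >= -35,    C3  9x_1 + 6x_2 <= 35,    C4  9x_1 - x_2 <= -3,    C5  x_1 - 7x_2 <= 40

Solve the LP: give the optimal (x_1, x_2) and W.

x_1 = -119/3, x_2 = 196/3, minimum W = -1610/3

Corner points and W = 2x_1 - 7x_2:
  (-119/3, 196/3) → W = -1610/3
  (-58/15, -94/15) → W = 542/15
  (17/63, 38/7) → W = -2360/63
  (-61/62, -363/62) → W = 2419/62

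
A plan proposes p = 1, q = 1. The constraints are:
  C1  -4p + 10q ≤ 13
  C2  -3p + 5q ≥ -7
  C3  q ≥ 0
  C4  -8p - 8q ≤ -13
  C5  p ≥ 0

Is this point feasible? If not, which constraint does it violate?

feasible

C1: 6 ≤ 13 ✓
C2: 2 ≥ -7 ✓
C3: 1 ≥ 0 ✓
C4: -16 ≤ -13 ✓
C5: 1 ≥ 0 ✓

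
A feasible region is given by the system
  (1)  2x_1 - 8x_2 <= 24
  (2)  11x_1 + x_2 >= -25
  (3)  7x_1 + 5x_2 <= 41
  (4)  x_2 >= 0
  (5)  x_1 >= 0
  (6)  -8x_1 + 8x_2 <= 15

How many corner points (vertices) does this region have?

4

Intersecting each pair of boundary lines and keeping only the points that satisfy every inequality leaves:
  (41/7, 0)
  (253/96, 433/96)
  (0, 0)
  (0, 15/8)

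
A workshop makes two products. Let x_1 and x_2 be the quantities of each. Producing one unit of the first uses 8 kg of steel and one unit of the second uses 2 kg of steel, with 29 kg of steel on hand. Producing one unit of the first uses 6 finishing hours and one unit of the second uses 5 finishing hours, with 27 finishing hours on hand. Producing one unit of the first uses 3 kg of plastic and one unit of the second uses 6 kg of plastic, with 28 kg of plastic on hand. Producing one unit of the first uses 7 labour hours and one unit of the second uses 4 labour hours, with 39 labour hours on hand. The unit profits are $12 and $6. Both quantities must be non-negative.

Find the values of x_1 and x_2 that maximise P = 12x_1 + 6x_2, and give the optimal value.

x_1 = 13/4, x_2 = 3/2, maximum P = 48

Feasible corners and P = 12x_1 + 6x_2:
  (0, 0) → P = 0
  (0, 14/3) → P = 28
  (29/8, 0) → P = 87/2
  (13/4, 3/2) → P = 48
  (22/21, 29/7) → P = 262/7

The binding constraints are 8x_1 + 2x_2 = 29 and 6x_1 + 5x_2 = 27.
Solving simultaneously gives x_1 = 13/4, x_2 = 3/2.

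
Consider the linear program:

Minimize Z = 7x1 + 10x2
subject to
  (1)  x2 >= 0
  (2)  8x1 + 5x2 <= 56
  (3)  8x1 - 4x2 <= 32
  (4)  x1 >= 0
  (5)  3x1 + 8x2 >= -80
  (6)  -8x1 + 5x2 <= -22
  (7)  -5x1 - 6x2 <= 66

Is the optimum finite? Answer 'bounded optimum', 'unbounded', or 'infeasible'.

Vertices and Z = 7x1 + 10x2:
  (4, 0) → Z = 28
  (11/4, 0) → Z = 77/4
  (16/3, 8/3) → Z = 64
  (39/8, 17/5) → Z = 545/8
The feasible region has finitely many vertices and no improving ray; the minimum is 77/4 at (11/4, 0).

bounded optimum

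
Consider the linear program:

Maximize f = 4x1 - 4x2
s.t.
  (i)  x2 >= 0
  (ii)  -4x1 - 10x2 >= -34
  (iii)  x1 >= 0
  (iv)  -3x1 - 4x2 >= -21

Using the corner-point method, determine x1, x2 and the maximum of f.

Vertices and f = 4x1 - 4x2:
  (0, 0) → f = 0
  (7, 0) → f = 28
  (0, 17/5) → f = -68/5
  (37/7, 9/7) → f = 16

The optimum lies where x2 = 0 and -3x1 - 4x2 = -21.
Solving simultaneously gives x1 = 7, x2 = 0.

x1 = 7, x2 = 0, maximum f = 28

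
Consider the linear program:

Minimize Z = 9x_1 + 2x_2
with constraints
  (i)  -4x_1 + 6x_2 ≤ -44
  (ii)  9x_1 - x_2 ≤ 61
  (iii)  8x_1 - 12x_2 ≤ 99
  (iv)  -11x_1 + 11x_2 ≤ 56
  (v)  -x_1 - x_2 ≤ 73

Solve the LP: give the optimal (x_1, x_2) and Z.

The optimum lies where -11x_1 + 11x_2 = 56 and -x_1 - x_2 = 73.
Solving simultaneously gives x_1 = -859/22, x_2 = -747/22.

x_1 = -859/22, x_2 = -747/22, minimum Z = -9225/22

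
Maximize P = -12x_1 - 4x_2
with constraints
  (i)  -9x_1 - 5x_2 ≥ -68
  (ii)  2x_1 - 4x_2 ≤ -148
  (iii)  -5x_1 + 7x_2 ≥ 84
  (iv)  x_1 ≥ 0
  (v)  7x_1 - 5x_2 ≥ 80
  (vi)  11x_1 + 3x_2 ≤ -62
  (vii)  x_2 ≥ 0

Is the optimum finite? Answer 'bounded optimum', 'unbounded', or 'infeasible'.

infeasible

The boundaries 11x_1 + 3x_2 = -62 and x_2 = 0 meet at (-62/11, 0), but that point violates 2x_1 - 4x_2 ≤ -148. Every candidate vertex is excluded by some other constraint, so the feasible region is empty.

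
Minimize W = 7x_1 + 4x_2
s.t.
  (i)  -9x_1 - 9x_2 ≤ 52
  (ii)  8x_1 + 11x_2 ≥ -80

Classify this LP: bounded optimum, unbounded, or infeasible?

unbounded

From the feasible point (148/27, -304/27), moving in the direction (-9, 9) keeps every constraint satisfied while W decreases without bound.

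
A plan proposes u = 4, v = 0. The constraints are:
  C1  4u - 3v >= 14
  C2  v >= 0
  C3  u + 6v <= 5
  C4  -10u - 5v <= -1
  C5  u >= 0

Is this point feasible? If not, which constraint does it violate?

C1: 16 ≥ 14 ✓
C2: 0 ≥ 0 ✓
C3: 4 ≤ 5 ✓
C4: -40 ≤ -1 ✓
C5: 4 ≥ 0 ✓

feasible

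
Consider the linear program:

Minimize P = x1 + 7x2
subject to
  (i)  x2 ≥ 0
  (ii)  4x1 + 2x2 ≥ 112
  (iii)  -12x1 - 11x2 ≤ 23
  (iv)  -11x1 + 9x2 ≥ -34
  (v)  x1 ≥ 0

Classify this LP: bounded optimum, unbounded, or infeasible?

Extreme points and P = x1 + 7x2:
  (538/29, 548/29) → P = 4374/29
  (0, 56) → P = 392
The feasible region has finitely many vertices and no improving ray; the minimum is 4374/29 at (538/29, 548/29).

bounded optimum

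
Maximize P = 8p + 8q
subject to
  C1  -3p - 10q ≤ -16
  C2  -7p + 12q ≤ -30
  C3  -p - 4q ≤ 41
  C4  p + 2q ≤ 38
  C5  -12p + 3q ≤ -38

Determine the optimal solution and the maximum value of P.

p = 87, q = -49/2, maximum P = 500

Feasible corners and P = 8p + 8q:
  (246/53, 11/53) → P = 2056/53
  (87, -49/2) → P = 500
  (258/13, 118/13) → P = 3008/13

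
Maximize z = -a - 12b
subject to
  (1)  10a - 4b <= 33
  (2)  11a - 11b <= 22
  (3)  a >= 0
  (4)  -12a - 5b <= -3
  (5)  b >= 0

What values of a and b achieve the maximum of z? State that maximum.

The feasible region is unbounded (it extends along (0, 1), (2, 5)), but z strictly decreases along every unbounded feasible direction, so there is no improving ray and the maximum is attained at a vertex.

a = 1/4, b = 0, maximum z = -1/4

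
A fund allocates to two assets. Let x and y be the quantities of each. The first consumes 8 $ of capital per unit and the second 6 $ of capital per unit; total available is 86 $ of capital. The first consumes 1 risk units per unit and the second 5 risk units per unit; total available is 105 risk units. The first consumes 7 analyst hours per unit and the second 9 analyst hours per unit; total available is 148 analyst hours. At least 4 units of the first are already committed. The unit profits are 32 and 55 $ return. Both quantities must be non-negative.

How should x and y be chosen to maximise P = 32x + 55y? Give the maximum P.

x = 4, y = 9, maximum P = 623

Vertices and P = 32x + 55y:
  (43/4, 0) → P = 344
  (4, 0) → P = 128
  (4, 9) → P = 623

The optimum lies where 8x + 6y = 86 and x = 4.
Solving simultaneously gives x = 4, y = 9.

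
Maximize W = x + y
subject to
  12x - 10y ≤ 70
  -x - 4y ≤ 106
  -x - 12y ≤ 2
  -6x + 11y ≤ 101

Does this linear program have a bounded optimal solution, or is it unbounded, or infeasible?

bounded optimum

Vertices and W = x + y:
  (410/77, -47/77) → W = 33/7
  (445/18, 68/3) → W = 853/18
  (-1234/83, 89/83) → W = -1145/83
The feasible region has finitely many vertices and no improving ray; the maximum is 853/18 at (445/18, 68/3).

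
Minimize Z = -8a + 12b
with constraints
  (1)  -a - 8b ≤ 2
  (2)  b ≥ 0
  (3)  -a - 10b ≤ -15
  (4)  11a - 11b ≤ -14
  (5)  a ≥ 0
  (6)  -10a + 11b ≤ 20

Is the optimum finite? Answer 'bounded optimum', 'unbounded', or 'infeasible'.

Vertices and Z = -8a + 12b:
  (25/121, 179/121) → Z = 1948/121
  (0, 3/2) → Z = 18
  (6, 80/11) → Z = 432/11
  (0, 20/11) → Z = 240/11
The feasible region has finitely many vertices and no improving ray; the minimum is 1948/121 at (25/121, 179/121).

bounded optimum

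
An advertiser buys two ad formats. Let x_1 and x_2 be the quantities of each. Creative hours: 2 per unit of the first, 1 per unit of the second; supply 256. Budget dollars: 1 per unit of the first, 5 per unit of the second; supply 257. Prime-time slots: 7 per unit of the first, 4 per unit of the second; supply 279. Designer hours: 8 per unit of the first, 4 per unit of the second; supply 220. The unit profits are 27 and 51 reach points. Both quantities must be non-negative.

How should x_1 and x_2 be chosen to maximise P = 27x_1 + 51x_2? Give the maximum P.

Extreme points and P = 27x_1 + 51x_2:
  (0, 0) → P = 0
  (0, 257/5) → P = 13107/5
  (55/2, 0) → P = 1485/2
  (2, 51) → P = 2655

x_1 = 2, x_2 = 51, maximum P = 2655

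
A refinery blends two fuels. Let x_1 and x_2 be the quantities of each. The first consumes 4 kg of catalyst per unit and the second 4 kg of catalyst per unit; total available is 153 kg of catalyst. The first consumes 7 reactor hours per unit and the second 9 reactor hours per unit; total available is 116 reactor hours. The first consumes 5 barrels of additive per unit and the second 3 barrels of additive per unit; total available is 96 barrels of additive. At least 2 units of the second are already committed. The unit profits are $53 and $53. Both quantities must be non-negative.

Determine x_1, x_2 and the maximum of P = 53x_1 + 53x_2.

Corner points and P = 53x_1 + 53x_2:
  (0, 116/9) → P = 6148/9
  (0, 2) → P = 106
  (14, 2) → P = 848

The binding constraints are 7x_1 + 9x_2 = 116 and x_2 = 2.
Solving simultaneously gives x_1 = 14, x_2 = 2.

x_1 = 14, x_2 = 2, maximum P = 848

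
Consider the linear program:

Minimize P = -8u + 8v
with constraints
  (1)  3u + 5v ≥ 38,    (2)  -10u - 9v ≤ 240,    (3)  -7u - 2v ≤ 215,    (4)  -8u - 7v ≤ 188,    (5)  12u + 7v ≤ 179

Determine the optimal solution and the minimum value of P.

u = 629/39, v = -27/13, minimum P = -5680/39

Vertices and P = -8u + 8v:
  (-1151/29, 911/29) → P = 16496/29
  (629/39, -27/13) → P = -5680/39
  (-1863/25, 3833/25) → P = 45568/25

The optimum lies where 3u + 5v = 38 and 12u + 7v = 179.
Solving simultaneously gives u = 629/39, v = -27/13.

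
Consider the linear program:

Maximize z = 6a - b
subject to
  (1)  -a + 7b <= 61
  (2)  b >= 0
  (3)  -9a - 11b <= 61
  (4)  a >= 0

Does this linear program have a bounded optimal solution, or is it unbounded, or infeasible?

unbounded

From the feasible point (0, 61/7), moving in the direction (7, 1) keeps every constraint satisfied while z increases without bound.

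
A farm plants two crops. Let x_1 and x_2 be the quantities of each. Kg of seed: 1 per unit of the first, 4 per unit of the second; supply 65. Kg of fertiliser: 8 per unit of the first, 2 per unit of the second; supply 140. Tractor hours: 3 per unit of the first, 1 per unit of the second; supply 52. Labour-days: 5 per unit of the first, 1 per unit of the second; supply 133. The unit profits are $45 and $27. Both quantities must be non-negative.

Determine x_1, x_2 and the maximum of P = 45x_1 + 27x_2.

x_1 = 13, x_2 = 13, maximum P = 936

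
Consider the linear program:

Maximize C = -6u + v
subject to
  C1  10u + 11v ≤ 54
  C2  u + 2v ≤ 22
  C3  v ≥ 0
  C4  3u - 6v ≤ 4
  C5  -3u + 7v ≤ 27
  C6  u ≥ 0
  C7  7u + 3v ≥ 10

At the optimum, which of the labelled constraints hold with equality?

C5 and C6

Corner points and C = -6u + v:
  (368/93, 122/93) → C = -2086/93
  (81/103, 432/103) → C = -54/103
  (24/17, 2/51) → C = -430/51
  (0, 27/7) → C = 27/7
  (0, 10/3) → C = 10/3

The maximum is at (0, 27/7). Substituting into each constraint, equality holds for C5 and C6; the remaining constraints have slack.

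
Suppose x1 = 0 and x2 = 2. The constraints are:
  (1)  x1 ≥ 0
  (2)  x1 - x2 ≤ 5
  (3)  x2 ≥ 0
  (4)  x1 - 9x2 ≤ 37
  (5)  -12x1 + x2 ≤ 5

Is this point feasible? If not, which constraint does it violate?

(1): 0 ≥ 0 ✓
(2): -2 ≤ 5 ✓
(3): 2 ≥ 0 ✓
(4): -18 ≤ 37 ✓
(5): 2 ≤ 5 ✓

feasible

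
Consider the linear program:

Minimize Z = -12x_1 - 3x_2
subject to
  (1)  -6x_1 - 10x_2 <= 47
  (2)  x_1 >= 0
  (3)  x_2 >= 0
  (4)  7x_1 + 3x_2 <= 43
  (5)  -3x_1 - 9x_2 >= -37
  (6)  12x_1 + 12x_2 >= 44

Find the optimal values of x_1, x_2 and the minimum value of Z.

x_1 = 43/7, x_2 = 0, minimum Z = -516/7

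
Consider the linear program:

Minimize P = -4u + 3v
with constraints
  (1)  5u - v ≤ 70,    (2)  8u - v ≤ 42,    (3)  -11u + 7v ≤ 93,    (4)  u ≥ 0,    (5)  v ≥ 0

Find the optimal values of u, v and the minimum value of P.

u = 21/4, v = 0, minimum P = -21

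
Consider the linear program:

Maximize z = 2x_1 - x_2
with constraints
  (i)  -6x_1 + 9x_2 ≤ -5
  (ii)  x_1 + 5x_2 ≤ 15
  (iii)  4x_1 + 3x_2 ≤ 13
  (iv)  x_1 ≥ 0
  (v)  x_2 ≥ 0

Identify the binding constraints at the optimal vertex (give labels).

(iii) and (v)

Corner points and z = 2x_1 - x_2:
  (22/9, 29/27) → z = 103/27
  (5/6, 0) → z = 5/3
  (13/4, 0) → z = 13/2

The maximum is at (13/4, 0). Substituting into each constraint, equality holds for (iii) and (v); the remaining constraints have slack.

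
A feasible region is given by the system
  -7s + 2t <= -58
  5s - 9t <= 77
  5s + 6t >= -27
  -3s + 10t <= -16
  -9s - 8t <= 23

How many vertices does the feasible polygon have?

3

Intersecting each pair of boundary lines and keeping only the points that satisfy every inequality leaves:
  (368/53, -249/53)
  (137/16, 31/32)
  (626/23, 151/23)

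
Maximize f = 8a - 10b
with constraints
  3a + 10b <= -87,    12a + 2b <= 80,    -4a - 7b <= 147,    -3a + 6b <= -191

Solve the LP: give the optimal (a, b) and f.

Corner points and f = 8a - 10b:
  (427/38, -521/19) → f = 6918/19
  (431/39, -342/13) → f = 13708/39
  (91/9, -241/9) → f = 1046/3

a = 427/38, b = -521/19, maximum f = 6918/19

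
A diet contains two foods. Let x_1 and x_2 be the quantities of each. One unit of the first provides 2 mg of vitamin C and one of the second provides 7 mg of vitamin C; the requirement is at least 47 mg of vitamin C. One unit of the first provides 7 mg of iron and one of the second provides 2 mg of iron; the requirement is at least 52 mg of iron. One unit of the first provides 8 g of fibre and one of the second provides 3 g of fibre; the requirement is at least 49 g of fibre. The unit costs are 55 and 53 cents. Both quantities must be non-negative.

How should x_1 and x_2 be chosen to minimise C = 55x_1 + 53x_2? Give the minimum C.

x_1 = 6, x_2 = 5, minimum C = 595

Corner points and C = 55x_1 + 53x_2:
  (0, 26) → C = 1378
  (47/2, 0) → C = 2585/2
  (6, 5) → C = 595
The feasible region is unbounded (it extends along (0, 1), (1, 0)), but C strictly increases along every unbounded feasible direction, so there is no improving ray and the minimum is attained at a vertex.

The binding constraints are 2x_1 + 7x_2 = 47 and 7x_1 + 2x_2 = 52.
Solving simultaneously gives x_1 = 6, x_2 = 5.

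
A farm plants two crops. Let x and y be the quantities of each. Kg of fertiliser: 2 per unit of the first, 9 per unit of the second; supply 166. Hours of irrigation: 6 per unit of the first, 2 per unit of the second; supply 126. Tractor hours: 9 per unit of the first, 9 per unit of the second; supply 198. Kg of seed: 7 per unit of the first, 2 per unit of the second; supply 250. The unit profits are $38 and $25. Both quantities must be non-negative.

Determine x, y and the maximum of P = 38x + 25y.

x = 41/2, y = 3/2, maximum P = 1633/2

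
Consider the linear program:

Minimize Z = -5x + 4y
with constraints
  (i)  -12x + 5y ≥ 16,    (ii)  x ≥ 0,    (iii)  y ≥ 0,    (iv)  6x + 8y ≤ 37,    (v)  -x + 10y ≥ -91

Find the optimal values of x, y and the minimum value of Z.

x = 0, y = 16/5, minimum Z = 64/5

Vertices and Z = -5x + 4y:
  (0, 16/5) → Z = 64/5
  (19/42, 30/7) → Z = 625/42
  (0, 37/8) → Z = 37/2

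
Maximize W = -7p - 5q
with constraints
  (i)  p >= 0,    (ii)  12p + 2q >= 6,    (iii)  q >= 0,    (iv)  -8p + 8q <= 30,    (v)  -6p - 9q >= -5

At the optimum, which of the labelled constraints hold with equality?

Extreme points and W = -7p - 5q:
  (1/2, 0) → W = -7/2
  (11/24, 1/4) → W = -107/24
  (5/6, 0) → W = -35/6

The maximum is at (1/2, 0). Substituting into each constraint, equality holds for (ii) and (iii); the remaining constraints have slack.

(ii) and (iii)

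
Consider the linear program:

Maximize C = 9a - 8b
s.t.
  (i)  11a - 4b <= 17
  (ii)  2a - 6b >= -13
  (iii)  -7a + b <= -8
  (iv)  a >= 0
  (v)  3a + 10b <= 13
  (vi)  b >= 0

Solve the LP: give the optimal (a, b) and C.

a = 17/11, b = 0, maximum C = 153/11

Vertices and C = 9a - 8b:
  (111/61, 46/61) → C = 631/61
  (17/11, 0) → C = 153/11
  (93/73, 67/73) → C = 301/73
  (8/7, 0) → C = 72/7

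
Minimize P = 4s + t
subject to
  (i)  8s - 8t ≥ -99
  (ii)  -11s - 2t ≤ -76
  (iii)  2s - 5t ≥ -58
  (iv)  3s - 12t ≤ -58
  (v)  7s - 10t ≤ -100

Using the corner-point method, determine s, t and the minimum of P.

s = 140/31, t = 408/31, minimum P = 968/31

Extreme points and P = 4s + t:
  (264/59, 790/59) → P = 1846/59
  (140/31, 408/31) → P = 968/31
  (16/3, 206/15) → P = 526/15

The binding constraints are -11s - 2t = -76 and 7s - 10t = -100.
Solving simultaneously gives s = 140/31, t = 408/31.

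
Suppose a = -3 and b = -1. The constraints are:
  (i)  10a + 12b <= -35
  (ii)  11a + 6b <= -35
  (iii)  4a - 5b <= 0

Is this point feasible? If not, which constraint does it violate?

feasible

(i): -42 ≤ -35 ✓
(ii): -39 ≤ -35 ✓
(iii): -7 ≤ 0 ✓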